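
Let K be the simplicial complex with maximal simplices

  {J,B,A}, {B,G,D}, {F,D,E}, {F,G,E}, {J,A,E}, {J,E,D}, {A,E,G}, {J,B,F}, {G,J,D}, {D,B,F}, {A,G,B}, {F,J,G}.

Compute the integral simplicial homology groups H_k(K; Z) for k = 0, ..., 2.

H_0 = Z,  H_1 = Z/2Z,  H_2 = 0.

We work with the vertex ordering A < B < D < E < F < G < J. The simplices of K, each written with vertices in increasing order, are:

  0-simplices (7): A, B, D, E, F, G, J
  1-simplices (18): AB, AE, AG, AJ, BD, BF, BG, BJ, DE, DF, DG, DJ, EF, EG, EJ, FG, FJ, GJ
  2-simplices (12): ABG, ABJ, AEG, AEJ, BDF, BDG, BFJ, DEF, DEJ, DGJ, EFG, FGJ

giving chain groups C_0 ≅ Z^7, C_1 ≅ Z^18, C_2 ≅ Z^12.

∂_1: C_1 → C_0 is given by ∂[p,q] = [q] − [p].
The 7×18 boundary matrix has rank 6 and Smith normal form diag(1,1,1,1,1,1).

Boundary ∂_2: C_2 → C_1 sends each 2-simplex [p,q,r] to [q,r] − [p,r] + [p,q]. For instance
  ∂DGJ = GJ − DJ + DG,
  ∂AEJ = EJ − AJ + AE.
As a 18×12 matrix over Z this has rank 12, with invariant factors (1,1,1,1,1,1,1,1,1,1,1,2).

Now H_k = ker ∂_k / im ∂_{k+1}, so:

  H_0: rank C_0 − rank ∂_1 = 7 − 6 = 1, and the invariant factors of ∂_1 are all 1, so H_0 = Z.
  H_1: rank ker ∂_1 − rank ∂_2 = (18 − 6) − 12 = 0, and ∂_2 has invariant factor 2 > 1, so H_1 = Z/2Z.
  H_2: rank ker ∂_2 − rank ∂_3 = (12 − 12) − 0 = 0, and there is no ∂_3, so H_2 = 0.

(K is a triangulation of the real projective plane RP^2.)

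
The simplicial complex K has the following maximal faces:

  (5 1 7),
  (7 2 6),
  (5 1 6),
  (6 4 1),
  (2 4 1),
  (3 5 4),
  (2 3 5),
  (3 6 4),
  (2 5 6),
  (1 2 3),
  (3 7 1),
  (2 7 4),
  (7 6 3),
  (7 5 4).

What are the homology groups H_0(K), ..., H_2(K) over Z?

We work with the vertex ordering 1 < 2 < 3 < 4 < 5 < 6 < 7. The simplices of K, each written with vertices in increasing order, are:

  0-simplices (7): [1], [2], [3], [4], [5], [6], [7]
  1-simplices (21): [1,2], [1,3], [1,4], [1,5], [1,6], [1,7], [2,3], [2,4], [2,5], [2,6], [2,7], [3,4], [3,5], [3,6], [3,7], [4,5], [4,6], [4,7], [5,6], [5,7], [6,7]
  2-simplices (14): [1,2,3], [1,2,4], [1,3,7], [1,4,6], [1,5,6], [1,5,7], [2,3,5], [2,4,7], [2,5,6], [2,6,7], [3,4,5], [3,4,6], [3,6,7], [4,5,7]

giving chain groups C_0 ≅ Z^7, C_1 ≅ Z^21, C_2 ≅ Z^14.

The boundary map ∂_1: C_1 → C_0 is given by ∂[p,q] = [q] − [p].
The 7×21 boundary matrix has rank 6 and Smith normal form diag(1,1,1,1,1,1).

The boundary map ∂_2: C_2 → C_1 acts by ∂[p,q,r] = [q,r] − [p,r] + [p,q]. For instance
  ∂[2,6,7] = [6,7] − [2,7] + [2,6],
  ∂[1,5,7] = [5,7] − [1,7] + [1,5].
As a 21×14 matrix over Z this has rank 13, with invariant factors (1,1,1,1,1,1,1,1,1,1,1,1,1).

Now H_k = ker ∂_k / im ∂_{k+1}, so:

  H_0: rank C_0 − rank ∂_1 = 7 − 6 = 1, and the invariant factors of ∂_1 are all 1, so H_0 ≅ Z.
  H_1: rank ker ∂_1 − rank ∂_2 = (21 − 6) − 13 = 2, and the invariant factors of ∂_2 are all 1, so H_1 ≅ Z^2.
  H_2: rank ker ∂_2 − rank ∂_3 = (14 − 13) − 0 = 1, and there is no ∂_3, so H_2 ≅ Z.

As a check, the Euler characteristic is 7 − 21 + 14 = 0, which agrees with 1 − 2 + 1 = 0.

H_0 = Z,  H_1 = Z^2,  H_2 = Z.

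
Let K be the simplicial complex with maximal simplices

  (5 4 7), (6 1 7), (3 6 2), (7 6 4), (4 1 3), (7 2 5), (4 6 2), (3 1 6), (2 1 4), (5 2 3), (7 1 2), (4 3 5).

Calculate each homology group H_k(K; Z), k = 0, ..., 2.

H_0 ≅ Z,  H_1 ≅ Z/2,  H_2 = 0.

We work with the vertex ordering 1 < 2 < 3 < 4 < 5 < 6 < 7. The simplices of K, each written with vertices in increasing order, are:

  0-simplices (7): [1], [2], [3], [4], [5], [6], [7]
  1-simplices (18): [1,2], [1,3], [1,4], [1,6], [1,7], [2,3], [2,4], [2,5], [2,6], [2,7], [3,4], [3,5], [3,6], [4,5], [4,6], [4,7], [5,7], [6,7]
  2-simplices (12): [1,2,4], [1,2,7], [1,3,4], [1,3,6], [1,6,7], [2,3,5], [2,3,6], [2,4,6], [2,5,7], [3,4,5], [4,5,7], [4,6,7]

so the chain groups are C_0 ≅ Z^7, C_1 ≅ Z^18, C_2 ≅ Z^12.

Boundary ∂_1: C_1 → C_0 maps an edge to its endpoints' difference, ∂[p,q] = q − p. For instance
  ∂[2,3] = [3] − [2].
The resulting 7×18 matrix has rank 6, and its Smith normal form has invariant factors (1,1,1,1,1,1).

The boundary map ∂_2: C_2 → C_1 acts by ∂[p,q,r] = [q,r] − [p,r] + [p,q]. For instance
  ∂[3,4,5] = [4,5] − [3,5] + [3,4],
  ∂[4,5,7] = [5,7] − [4,7] + [4,5].
The 18×12 boundary matrix has rank 12 and Smith normal form diag(1,1,1,1,1,1,1,1,1,1,1,2).

Now H_k = ker ∂_k / im ∂_{k+1}, so:

  H_0: rank C_0 − rank ∂_1 = 7 − 6 = 1, and the invariant factors of ∂_1 are all 1, so H_0 ≅ Z.
  H_1: rank ker ∂_1 − rank ∂_2 = (18 − 6) − 12 = 0, and ∂_2 has invariant factor 2 > 1, so H_1 ≅ Z/2.
  H_2: rank ker ∂_2 − rank ∂_3 = (12 − 12) − 0 = 0, and there is no ∂_3, so H_2 ≅ 0.

(K is a triangulation of the real projective plane RP^2.)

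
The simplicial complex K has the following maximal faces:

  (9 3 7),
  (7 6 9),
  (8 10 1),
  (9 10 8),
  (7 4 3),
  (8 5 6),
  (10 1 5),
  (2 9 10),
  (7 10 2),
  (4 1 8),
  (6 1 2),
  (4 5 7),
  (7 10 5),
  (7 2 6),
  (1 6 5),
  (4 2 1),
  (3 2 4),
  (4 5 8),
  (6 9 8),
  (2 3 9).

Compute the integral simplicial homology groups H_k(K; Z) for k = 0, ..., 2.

Take the total order 1 < 2 < 3 < 4 < 5 < 6 < 7 < 8 < 9 < 10 on the vertex set. Then K (dimension 2) consists of the simplices:

  0-simplices (10): [1], [2], [3], [4], [5], [6], [7], [8], [9], [10]
  1-simplices (30): (30 of them)
  2-simplices (20): (20 of them)

so the chain groups are C_0 ≅ Z^10, C_1 ≅ Z^30, C_2 ≅ Z^20.

Boundary ∂_1: C_1 → C_0 maps an edge to its endpoints' difference, ∂[p,q] = q − p.
As a 10×30 matrix over Z this has rank 9, with invariant factors (1,1,1,1,1,1,1,1,1).

The boundary map ∂_2: C_2 → C_1 maps a triangle to the signed sum of its edges. For instance
  ∂[3,7,9] = [7,9] − [3,9] + [3,7],
  ∂[4,5,8] = [5,8] − [4,8] + [4,5].
As a 30×20 matrix over Z this has rank 20, with invariant factors (1,1,1,1,1,1,1,1,1,1,1,1,1,1,1,1,1,1,1,2).

Reading off H_k = ker ∂_k / im ∂_{k+1}:

  H_0: rank C_0 − rank ∂_1 = 10 − 9 = 1, and the invariant factors of ∂_1 are all 1, so H_0 ≅ Z.
  H_1: rank ker ∂_1 − rank ∂_2 = (30 − 9) − 20 = 1, and ∂_2 has invariant factor 2 > 1, so H_1 ≅ Z ⊕ Z_2.
  H_2: rank ker ∂_2 − rank ∂_3 = (20 − 20) − 0 = 0, and there is no ∂_3, so H_2 ≅ 0.

As a check, the Euler characteristic is 10 − 30 + 20 = 0, which agrees with 1 − 1 + 0 = 0.

H_0 = Z,  H_1 = Z ⊕ Z_2,  H_2 = 0.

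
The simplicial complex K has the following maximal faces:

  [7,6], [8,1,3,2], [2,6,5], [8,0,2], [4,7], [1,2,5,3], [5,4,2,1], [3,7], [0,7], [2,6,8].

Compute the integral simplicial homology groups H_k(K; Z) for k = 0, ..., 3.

Order the vertices as 0 < 1 < 2 < 3 < 4 < 5 < 6 < 7 < 8. Listing each simplex with vertices in this order, K has dimension 3 with simplices:

  0-simplices (9): [0], [1], [2], [3], [4], [5], [6], [7], [8]
  1-simplices (21): [0,2], [0,7], [0,8], [1,2], [1,3], [1,4], [1,5], [1,8], [2,3], [2,4], [2,5], [2,6], [2,8], [3,5], [3,7], [3,8], [4,5], [4,7], [5,6], [6,7], [6,8]
  2-simplices (13): [0,2,8], [1,2,3], [1,2,4], [1,2,5], [1,2,8], [1,3,5], [1,3,8], [1,4,5], [2,3,5], [2,3,8], [2,4,5], [2,5,6], [2,6,8]
  3-simplices (3): [1,2,3,5], [1,2,3,8], [1,2,4,5]

so the chain groups are C_0 ≅ Z^9, C_1 ≅ Z^21, C_2 ≅ Z^13, C_3 ≅ Z^3.

Boundary ∂_1: C_1 → C_0 is given by ∂[p,q] = [q] − [p].
The resulting 9×21 matrix has rank 8, and its Smith normal form has invariant factors (1,1,1,1,1,1,1,1).

Boundary ∂_2: C_2 → C_1 sends each 2-simplex [p,q,r] to [q,r] − [p,r] + [p,q]. For instance
  ∂[2,3,8] = [3,8] − [2,8] + [2,3],
  ∂[2,3,5] = [3,5] − [2,5] + [2,3].
As a 21×13 matrix over Z this has rank 10, with invariant factors (1,1,1,1,1,1,1,1,1,1).

Boundary ∂_3: C_3 → C_2 sends each 3-simplex σ to the alternating sum Σ_i (−1)^i (σ with its i-th vertex removed). For instance
  ∂[1,2,4,5] = [2,4,5] − [1,4,5] + [1,2,5] − [1,2,4],
  ∂[1,2,3,8] = [2,3,8] − [1,3,8] + [1,2,8] − [1,2,3].
The 13×3 boundary matrix has rank 3 and Smith normal form diag(1,1,1).

Reading off H_k = ker ∂_k / im ∂_{k+1}:

  H_0: rank C_0 − rank ∂_1 = 9 − 8 = 1, and the invariant factors of ∂_1 are all 1, so H_0 = Z.
  H_1: rank ker ∂_1 − rank ∂_2 = (21 − 8) − 10 = 3, and the invariant factors of ∂_2 are all 1, so H_1 = Z^3.
  H_2: rank ker ∂_2 − rank ∂_3 = (13 − 10) − 3 = 0, and the invariant factors of ∂_3 are all 1, so H_2 = 0.
  H_3: rank ker ∂_3 − rank ∂_4 = (3 − 3) − 0 = 0, and there is no ∂_4, so H_3 = 0.

H_0 = Z,  H_1 = Z^3,  H_2 = 0,  H_3 = 0.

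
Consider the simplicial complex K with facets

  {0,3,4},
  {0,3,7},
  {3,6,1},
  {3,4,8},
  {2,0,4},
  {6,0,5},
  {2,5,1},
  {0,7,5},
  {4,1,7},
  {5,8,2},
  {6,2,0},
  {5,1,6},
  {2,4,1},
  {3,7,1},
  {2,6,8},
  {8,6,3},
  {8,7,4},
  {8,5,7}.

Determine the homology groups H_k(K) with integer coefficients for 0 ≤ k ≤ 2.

H_0 = Z,  H_1 = Z ⊕ Z_2,  H_2 = 0.

Fix the vertex order 0 < 1 < 2 < 3 < 4 < 5 < 6 < 7 < 8 and write every simplex with vertices in increasing order. Then dim K = 2 and the simplices of K are:

  0-simplices (9): [0], [1], [2], [3], [4], [5], [6], [7], [8]
  1-simplices (27): (27 of them)
  2-simplices (18): [0,2,4], [0,2,6], [0,3,4], [0,3,7], [0,5,6], [0,5,7], [1,2,4], [1,2,5], [1,3,6], [1,3,7], [1,4,7], [1,5,6], [2,5,8], [2,6,8], [3,4,8], [3,6,8], [4,7,8], [5,7,8]

giving chain groups C_0 ≅ Z^9, C_1 ≅ Z^27, C_2 ≅ Z^18.

∂_1: C_1 → C_0 is given by ∂[p,q] = [q] − [p].
The resulting 9×27 matrix has rank 8, and its Smith normal form has invariant factors (1,1,1,1,1,1,1,1).

∂_2: C_2 → C_1 acts by ∂[p,q,r] = [q,r] − [p,r] + [p,q]. For instance
  ∂[1,2,5] = [2,5] − [1,5] + [1,2],
  ∂[4,7,8] = [7,8] − [4,8] + [4,7].
The 27×18 boundary matrix has rank 18 and Smith normal form diag(1,1,1,1,1,1,1,1,1,1,1,1,1,1,1,1,1,2).

From H_k ≅ ker(∂_k) / im(∂_{k+1}) we obtain:

  H_0: rank C_0 − rank ∂_1 = 9 − 8 = 1, and the invariant factors of ∂_1 are all 1, so H_0 ≅ Z.
  H_1: rank ker ∂_1 − rank ∂_2 = (27 − 8) − 18 = 1, and ∂_2 has invariant factor 2 > 1, so H_1 ≅ Z ⊕ Z_2.
  H_2: rank ker ∂_2 − rank ∂_3 = (18 − 18) − 0 = 0, and there is no ∂_3, so H_2 ≅ 0.

As a check, the Euler characteristic is 9 − 27 + 18 = 0, which agrees with 1 − 1 + 0 = 0.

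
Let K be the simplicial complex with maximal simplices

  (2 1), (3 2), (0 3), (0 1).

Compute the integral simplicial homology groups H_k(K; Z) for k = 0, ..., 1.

H_0 ≅ Z,  H_1 ≅ Z.

Take the total order 0 < 1 < 2 < 3 on the vertex set. Then K (dimension 1) consists of the simplices:

  0-simplices (4): [0], [1], [2], [3]
  1-simplices (4): [0,1], [0,3], [1,2], [2,3]

so the chain groups are C_0 ≅ Z^4, C_1 ≅ Z^4.

The boundary map ∂_1: C_1 → C_0 maps an edge to its endpoints' difference, ∂[p,q] = q − p.
This gives a 4×4 integer matrix of rank 3; reducing to Smith normal form yields diagonal entries (1,1,1).

Now H_k = ker ∂_k / im ∂_{k+1}, so:

  H_0: rank C_0 − rank ∂_1 = 4 − 3 = 1, and the invariant factors of ∂_1 are all 1, so H_0 = Z.
  H_1: rank ker ∂_1 − rank ∂_2 = (4 − 3) − 0 = 1, and there is no ∂_2, so H_1 = Z.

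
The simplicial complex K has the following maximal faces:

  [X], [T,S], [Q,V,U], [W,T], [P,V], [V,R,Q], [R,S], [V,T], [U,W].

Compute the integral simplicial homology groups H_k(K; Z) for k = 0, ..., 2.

Fix the vertex order P < Q < R < S < T < U < V < W < X and write every simplex with vertices in increasing order. Then dim K = 2 and the simplices of K are:

  0-simplices (9): P, Q, R, S, T, U, V, W, X
  1-simplices (11): PV, QR, QU, QV, RS, RV, ST, TV, TW, UV, UW
  2-simplices (2): QRV, QUV

so the chain groups are C_0 ≅ Z^9, C_1 ≅ Z^11, C_2 ≅ Z^2.

Boundary ∂_1: C_1 → C_0 maps an edge to its endpoints' difference, ∂[p,q] = q − p. For instance
  ∂UW = W − U.
The 9×11 boundary matrix has rank 7 and Smith normal form diag(1,1,1,1,1,1,1).

Boundary ∂_2: C_2 → C_1 acts by ∂[p,q,r] = [q,r] − [p,r] + [p,q]. For instance
  ∂QRV = RV − QV + QR,
  ∂QUV = UV − QV + QU.
The 11×2 boundary matrix has rank 2 and Smith normal form diag(1,1).

Now H_k = ker ∂_k / im ∂_{k+1}, so:

  H_0: rank C_0 − rank ∂_1 = 9 − 7 = 2, and the invariant factors of ∂_1 are all 1, so H_0 ≅ Z^2.
  H_1: rank ker ∂_1 − rank ∂_2 = (11 − 7) − 2 = 2, and the invariant factors of ∂_2 are all 1, so H_1 ≅ Z^2.
  H_2: rank ker ∂_2 − rank ∂_3 = (2 − 2) − 0 = 0, and there is no ∂_3, so H_2 ≅ 0.

As a check, the Euler characteristic is 9 − 11 + 2 = 0, which agrees with 2 − 2 + 0 = 0.

H_0 = Z^2,  H_1 = Z^2,  H_2 = 0.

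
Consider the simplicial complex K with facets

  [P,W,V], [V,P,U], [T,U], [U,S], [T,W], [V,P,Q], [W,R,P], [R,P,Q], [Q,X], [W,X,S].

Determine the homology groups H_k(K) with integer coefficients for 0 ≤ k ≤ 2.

H_0 ≅ Z,  H_1 ≅ Z^3,  H_2 = 0.

We work with the vertex ordering P < Q < R < S < T < U < V < W < X. The simplices of K, each written with vertices in increasing order, are:

  0-simplices (9): P, Q, R, S, T, U, V, W, X
  1-simplices (17): PQ, PR, PU, PV, PW, QR, QV, QX, RW, SU, SW, SX, TU, TW, UV, VW, WX
  2-simplices (6): PQR, PQV, PRW, PUV, PVW, SWX

Hence C_0 ≅ Z^9, C_1 ≅ Z^17, C_2 ≅ Z^6.

The boundary map ∂_1: C_1 → C_0 sends each edge [p,q] (with p < q) to q − p.
This gives a 9×17 integer matrix of rank 8; reducing to Smith normal form yields diagonal entries (1,1,1,1,1,1,1,1).

Boundary ∂_2: C_2 → C_1 sends each 2-simplex [p,q,r] to [q,r] − [p,r] + [p,q]. For instance
  ∂PUV = UV − PV + PU,
  ∂PRW = RW − PW + PR.
The 17×6 boundary matrix has rank 6 and Smith normal form diag(1,1,1,1,1,1).

Now H_k = ker ∂_k / im ∂_{k+1}, so:

  H_0: rank C_0 − rank ∂_1 = 9 − 8 = 1, and the invariant factors of ∂_1 are all 1, so H_0 ≅ Z.
  H_1: rank ker ∂_1 − rank ∂_2 = (17 − 8) − 6 = 3, and the invariant factors of ∂_2 are all 1, so H_1 ≅ Z^3.
  H_2: rank ker ∂_2 − rank ∂_3 = (6 − 6) − 0 = 0, and there is no ∂_3, so H_2 ≅ 0.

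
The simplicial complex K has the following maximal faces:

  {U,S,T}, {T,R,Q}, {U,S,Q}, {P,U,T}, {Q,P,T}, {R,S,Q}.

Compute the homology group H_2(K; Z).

We work with the vertex ordering P < Q < R < S < T < U. The simplices of K, each written with vertices in increasing order, are:

  0-simplices (6): P, Q, R, S, T, U
  1-simplices (12): PQ, PT, PU, QR, QS, QT, QU, RS, RT, ST, SU, TU
  2-simplices (6): PQT, PTU, QRS, QRT, QSU, STU

Hence C_0 ≅ Z^6, C_1 ≅ Z^12, C_2 ≅ Z^6.

Boundary ∂_1: C_1 → C_0 maps an edge to its endpoints' difference, ∂[p,q] = q − p. For instance
  ∂ST = T − S.
The 6×12 boundary matrix has rank 5 and Smith normal form diag(1,1,1,1,1).

∂_2: C_2 → C_1 sends each 2-simplex [p,q,r] to [q,r] − [p,r] + [p,q]. For instance
  ∂QSU = SU − QU + QS,
  ∂PTU = TU − PU + PT.
The 12×6 boundary matrix has rank 6 and Smith normal form diag(1,1,1,1,1,1).

Now H_k = ker ∂_k / im ∂_{k+1}, so:

  H_2: rank ker ∂_2 − rank ∂_3 = (6 − 6) − 0 = 0, and there is no ∂_3, so H_2 = 0.

(K is a triangulation of the cylinder S^1 x I.)

H_2 ≅ 0.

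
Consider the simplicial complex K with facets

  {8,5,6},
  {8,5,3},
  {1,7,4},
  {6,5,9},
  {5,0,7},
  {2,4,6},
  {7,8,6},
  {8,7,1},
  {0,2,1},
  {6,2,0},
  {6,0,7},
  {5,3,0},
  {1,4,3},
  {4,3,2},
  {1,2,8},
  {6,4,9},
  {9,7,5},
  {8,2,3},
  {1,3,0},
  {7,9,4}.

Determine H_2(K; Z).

H_2 = 0.

Take the total order 0 < 1 < 2 < 3 < 4 < 5 < 6 < 7 < 8 < 9 on the vertex set. Then K (dimension 2) consists of the simplices:

  0-simplices (10): [0], [1], [2], [3], [4], [5], [6], [7], [8], [9]
  1-simplices (30): (30 of them)
  2-simplices (20): (20 of them)

giving chain groups C_0 ≅ Z^10, C_1 ≅ Z^30, C_2 ≅ Z^20.

Boundary ∂_1: C_1 → C_0 maps an edge to its endpoints' difference, ∂[p,q] = q − p. For instance
  ∂[4,6] = [6] − [4].
As a 10×30 matrix over Z this has rank 9, with invariant factors (1,1,1,1,1,1,1,1,1).

The boundary map ∂_2: C_2 → C_1 maps a triangle to the signed sum of its edges. For instance
  ∂[0,1,3] = [1,3] − [0,3] + [0,1],
  ∂[0,1,2] = [1,2] − [0,2] + [0,1].
The resulting 30×20 matrix has rank 20, and its Smith normal form has invariant factors (1,1,1,1,1,1,1,1,1,1,1,1,1,1,1,1,1,1,1,2).

Computing H_k = (kernel of ∂_k) / (image of ∂_{k+1}):

  H_2: rank ker ∂_2 − rank ∂_3 = (20 − 20) − 0 = 0, and there is no ∂_3, so H_2 = 0.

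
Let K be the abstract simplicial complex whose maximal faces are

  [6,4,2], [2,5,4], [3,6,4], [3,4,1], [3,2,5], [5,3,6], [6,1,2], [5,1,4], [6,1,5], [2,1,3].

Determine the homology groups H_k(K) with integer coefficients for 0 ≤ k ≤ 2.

Take the total order 1 < 2 < 3 < 4 < 5 < 6 on the vertex set. Then K (dimension 2) consists of the simplices:

  0-simplices (6): [1], [2], [3], [4], [5], [6]
  1-simplices (15): [1,2], [1,3], [1,4], [1,5], [1,6], [2,3], [2,4], [2,5], [2,6], [3,4], [3,5], [3,6], [4,5], [4,6], [5,6]
  2-simplices (10): [1,2,3], [1,2,6], [1,3,4], [1,4,5], [1,5,6], [2,3,5], [2,4,5], [2,4,6], [3,4,6], [3,5,6]

giving chain groups C_0 ≅ Z^6, C_1 ≅ Z^15, C_2 ≅ Z^10.

∂_1: C_1 → C_0 sends each edge [p,q] (with p < q) to q − p. For instance
  ∂[2,3] = [3] − [2].
As a 6×15 matrix over Z this has rank 5, with invariant factors (1,1,1,1,1).

The boundary map ∂_2: C_2 → C_1 acts by ∂[p,q,r] = [q,r] − [p,r] + [p,q]. For instance
  ∂[2,4,6] = [4,6] − [2,6] + [2,4],
  ∂[3,4,6] = [4,6] − [3,6] + [3,4].
The 15×10 boundary matrix has rank 10 and Smith normal form diag(1,1,1,1,1,1,1,1,1,2).

Now H_k = ker ∂_k / im ∂_{k+1}, so:

  H_0: rank C_0 − rank ∂_1 = 6 − 5 = 1, and the invariant factors of ∂_1 are all 1, so H_0 ≅ Z.
  H_1: rank ker ∂_1 − rank ∂_2 = (15 − 5) − 10 = 0, and ∂_2 has invariant factor 2 > 1, so H_1 ≅ Z/2.
  H_2: rank ker ∂_2 − rank ∂_3 = (10 − 10) − 0 = 0, and there is no ∂_3, so H_2 ≅ 0.

H_0 ≅ Z,  H_1 ≅ Z/2,  H_2 = 0.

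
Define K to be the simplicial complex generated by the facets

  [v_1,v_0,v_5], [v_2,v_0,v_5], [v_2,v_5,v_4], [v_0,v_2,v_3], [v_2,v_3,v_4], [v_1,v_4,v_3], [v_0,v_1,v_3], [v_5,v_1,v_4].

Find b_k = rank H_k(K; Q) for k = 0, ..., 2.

b_0 = 1, b_1 = 0, b_2 = 1.

Fix the vertex order v_0 < v_1 < v_2 < v_3 < v_4 < v_5 and write every simplex with vertices in increasing order. Then dim K = 2 and the simplices of K are:

  0-simplices (6): [v_0], [v_1], [v_2], [v_3], [v_4], [v_5]
  1-simplices (12): [v_0,v_1], [v_0,v_2], [v_0,v_3], [v_0,v_5], [v_1,v_3], [v_1,v_4], [v_1,v_5], [v_2,v_3], [v_2,v_4], [v_2,v_5], [v_3,v_4], [v_4,v_5]
  2-simplices (8): [v_0,v_1,v_3], [v_0,v_1,v_5], [v_0,v_2,v_3], [v_0,v_2,v_5], [v_1,v_3,v_4], [v_1,v_4,v_5], [v_2,v_3,v_4], [v_2,v_4,v_5]

Hence C_0 ≅ Z^6, C_1 ≅ Z^12, C_2 ≅ Z^8.

Boundary ∂_1: C_1 → C_0 sends each edge [p,q] (with p < q) to q − p. For instance
  ∂[v_4,v_5] = [v_5] − [v_4].
The resulting 6×12 matrix has rank 5, and its Smith normal form has invariant factors (1,1,1,1,1).

Boundary ∂_2: C_2 → C_1 maps a triangle to the signed sum of its edges. For instance
  ∂[v_2,v_3,v_4] = [v_3,v_4] − [v_2,v_4] + [v_2,v_3],
  ∂[v_0,v_2,v_5] = [v_2,v_5] − [v_0,v_5] + [v_0,v_2].
The resulting 12×8 matrix has rank 7, and its Smith normal form has invariant factors (1,1,1,1,1,1,1).

Computing H_k = (kernel of ∂_k) / (image of ∂_{k+1}):

  H_0: rank C_0 − rank ∂_1 = 6 − 5 = 1, and the invariant factors of ∂_1 are all 1, so H_0 = Z.
  H_1: rank ker ∂_1 − rank ∂_2 = (12 − 5) − 7 = 0, and the invariant factors of ∂_2 are all 1, so H_1 = 0.
  H_2: rank ker ∂_2 − rank ∂_3 = (8 − 7) − 0 = 1, and there is no ∂_3, so H_2 = Z.

As a check, the Euler characteristic is 6 − 12 + 8 = 2, which agrees with 1 − 0 + 1 = 2.

Hence the Betti numbers are b_0 = 1, b_1 = 0, b_2 = 1.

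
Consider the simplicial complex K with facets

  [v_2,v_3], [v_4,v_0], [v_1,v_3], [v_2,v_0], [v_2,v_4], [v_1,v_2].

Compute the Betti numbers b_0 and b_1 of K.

We work with the vertex ordering v_0 < v_1 < v_2 < v_3 < v_4. The simplices of K, each written with vertices in increasing order, are:

  0-simplices (5): [v_0], [v_1], [v_2], [v_3], [v_4]
  1-simplices (6): [v_0,v_2], [v_0,v_4], [v_1,v_2], [v_1,v_3], [v_2,v_3], [v_2,v_4]

giving chain groups C_0 ≅ Z^5, C_1 ≅ Z^6.

∂_1: C_1 → C_0 maps an edge to its endpoints' difference, ∂[p,q] = q − p. For instance
  ∂[v_0,v_2] = [v_2] − [v_0].
The resulting 5×6 matrix has rank 4, and its Smith normal form has invariant factors (1,1,1,1).

Now H_k = ker ∂_k / im ∂_{k+1}, so:

  H_0: rank C_0 − rank ∂_1 = 5 − 4 = 1, and the invariant factors of ∂_1 are all 1, so H_0 = Z.
  H_1: rank ker ∂_1 − rank ∂_2 = (6 − 4) − 0 = 2, and there is no ∂_2, so H_1 = Z^2.

(K is a triangulation of a wedge of 2 circles.)

Hence the Betti numbers are b_0 = 1, b_1 = 2.

b_0 = 1, b_1 = 2.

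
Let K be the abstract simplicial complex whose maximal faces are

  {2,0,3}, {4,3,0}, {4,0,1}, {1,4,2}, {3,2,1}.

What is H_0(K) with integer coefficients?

H_0 = Z.

K has 5 vertices, 10 edges, 5 triangles.
rank ∂_0 = 0, rank ∂_1 = 4 ⇒ b_0 = 5 − 0 − 4 = 1; all invariant factors of ∂_1 are 1 so no torsion. So H_0 ≅ Z.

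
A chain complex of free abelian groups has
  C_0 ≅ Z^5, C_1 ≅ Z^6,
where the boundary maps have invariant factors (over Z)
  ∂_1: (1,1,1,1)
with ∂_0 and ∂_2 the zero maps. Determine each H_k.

H_0 = Z,  H_1 = Z^2.

H_0: b_0 = 5 − 0 − 4 = 1; torsion from ∂_1 factors > 1: none. So H_0 = Z.
H_1: b_1 = 6 − 4 − 0 = 2; torsion from ∂_2 factors > 1: none. So H_1 = Z^2.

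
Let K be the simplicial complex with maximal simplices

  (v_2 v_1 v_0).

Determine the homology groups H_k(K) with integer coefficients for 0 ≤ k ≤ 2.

H_0 ≅ Z,  H_1 = 0,  H_2 = 0.

Take the total order v_0 < v_1 < v_2 on the vertex set. Then K (dimension 2) consists of the simplices:

  0-simplices (3): [v_0], [v_1], [v_2]
  1-simplices (3): [v_0,v_1], [v_0,v_2], [v_1,v_2]
  2-simplices (1): [v_0,v_1,v_2]

so the chain groups are C_0 ≅ Z^3, C_1 ≅ Z^3, C_2 ≅ Z^1.

The boundary map ∂_1: C_1 → C_0 sends each edge [p,q] (with p < q) to q − p.
This gives a 3×3 integer matrix of rank 2; reducing to Smith normal form yields diagonal entries (1,1).

∂_2: C_2 → C_1 acts by ∂[p,q,r] = [q,r] − [p,r] + [p,q]. For instance
  ∂[v_0,v_1,v_2] = [v_1,v_2] − [v_0,v_2] + [v_0,v_1].
The resulting 3×1 matrix has rank 1, and its Smith normal form has invariant factors (1).

From H_k ≅ ker(∂_k) / im(∂_{k+1}) we obtain:

  H_0: rank C_0 − rank ∂_1 = 3 − 2 = 1, and the invariant factors of ∂_1 are all 1, so H_0 = Z.
  H_1: rank ker ∂_1 − rank ∂_2 = (3 − 2) − 1 = 0, and the invariant factors of ∂_2 are all 1, so H_1 = 0.
  H_2: rank ker ∂_2 − rank ∂_3 = (1 − 1) − 0 = 0, and there is no ∂_3, so H_2 = 0.

As a check, the Euler characteristic is 3 − 3 + 1 = 1, which agrees with 1 − 0 + 0 = 1.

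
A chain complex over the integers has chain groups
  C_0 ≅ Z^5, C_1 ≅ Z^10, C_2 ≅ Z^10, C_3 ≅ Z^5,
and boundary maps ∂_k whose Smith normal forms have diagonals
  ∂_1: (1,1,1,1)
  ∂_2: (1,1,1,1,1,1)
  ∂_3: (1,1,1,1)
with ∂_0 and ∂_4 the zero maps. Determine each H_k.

H_0: b_0 = 5 − 0 − 4 = 1; torsion from ∂_1 factors > 1: none. So H_0 = Z.
H_1: b_1 = 10 − 4 − 6 = 0; torsion from ∂_2 factors > 1: none. So H_1 = 0.
H_2: b_2 = 10 − 6 − 4 = 0; torsion from ∂_3 factors > 1: none. So H_2 = 0.
H_3: b_3 = 5 − 4 − 0 = 1; torsion from ∂_4 factors > 1: none. So H_3 = Z.

H_0 = Z,  H_1 = 0,  H_2 = 0,  H_3 = Z.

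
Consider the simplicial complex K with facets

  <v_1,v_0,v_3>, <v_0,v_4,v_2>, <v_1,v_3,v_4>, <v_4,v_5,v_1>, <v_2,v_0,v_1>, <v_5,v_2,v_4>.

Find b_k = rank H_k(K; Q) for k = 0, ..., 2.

b_0 = 1, b_1 = 1, b_2 = 0.

Fix the vertex order v_0 < v_1 < v_2 < v_3 < v_4 < v_5 and write every simplex with vertices in increasing order. Then dim K = 2 and the simplices of K are:

  0-simplices (6): [v_0], [v_1], [v_2], [v_3], [v_4], [v_5]
  1-simplices (12): [v_0,v_1], [v_0,v_2], [v_0,v_3], [v_0,v_4], [v_1,v_2], [v_1,v_3], [v_1,v_4], [v_1,v_5], [v_2,v_4], [v_2,v_5], [v_3,v_4], [v_4,v_5]
  2-simplices (6): [v_0,v_1,v_2], [v_0,v_1,v_3], [v_0,v_2,v_4], [v_1,v_3,v_4], [v_1,v_4,v_5], [v_2,v_4,v_5]

giving chain groups C_0 ≅ Z^6, C_1 ≅ Z^12, C_2 ≅ Z^6.

∂_1: C_1 → C_0 sends each edge [p,q] (with p < q) to q − p.
The 6×12 boundary matrix has rank 5 and Smith normal form diag(1,1,1,1,1).

Boundary ∂_2: C_2 → C_1 maps a triangle to the signed sum of its edges. For instance
  ∂[v_1,v_3,v_4] = [v_3,v_4] − [v_1,v_4] + [v_1,v_3],
  ∂[v_1,v_4,v_5] = [v_4,v_5] − [v_1,v_5] + [v_1,v_4].
This gives a 12×6 integer matrix of rank 6; reducing to Smith normal form yields diagonal entries (1,1,1,1,1,1).

From H_k ≅ ker(∂_k) / im(∂_{k+1}) we obtain:

  H_0: rank C_0 − rank ∂_1 = 6 − 5 = 1, and the invariant factors of ∂_1 are all 1, so H_0 = Z.
  H_1: rank ker ∂_1 − rank ∂_2 = (12 − 5) − 6 = 1, and the invariant factors of ∂_2 are all 1, so H_1 = Z.
  H_2: rank ker ∂_2 − rank ∂_3 = (6 − 6) − 0 = 0, and there is no ∂_3, so H_2 = 0.

(K is a triangulation of the cylinder S^1 x I.)

Hence the Betti numbers are b_0 = 1, b_1 = 1, b_2 = 0.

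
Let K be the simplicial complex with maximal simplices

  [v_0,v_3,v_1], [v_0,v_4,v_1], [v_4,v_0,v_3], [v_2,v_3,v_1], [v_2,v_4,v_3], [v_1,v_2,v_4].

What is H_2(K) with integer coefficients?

Fix the vertex order v_0 < v_1 < v_2 < v_3 < v_4 and write every simplex with vertices in increasing order. Then dim K = 2 and the simplices of K are:

  0-simplices (5): [v_0], [v_1], [v_2], [v_3], [v_4]
  1-simplices (9): [v_0,v_1], [v_0,v_3], [v_0,v_4], [v_1,v_2], [v_1,v_3], [v_1,v_4], [v_2,v_3], [v_2,v_4], [v_3,v_4]
  2-simplices (6): [v_0,v_1,v_3], [v_0,v_1,v_4], [v_0,v_3,v_4], [v_1,v_2,v_3], [v_1,v_2,v_4], [v_2,v_3,v_4]

so the chain groups are C_0 ≅ Z^5, C_1 ≅ Z^9, C_2 ≅ Z^6.

The boundary map ∂_1: C_1 → C_0 is given by ∂[p,q] = [q] − [p].
The resulting 5×9 matrix has rank 4, and its Smith normal form has invariant factors (1,1,1,1).

Boundary ∂_2: C_2 → C_1 acts by ∂[p,q,r] = [q,r] − [p,r] + [p,q]. For instance
  ∂[v_0,v_1,v_4] = [v_1,v_4] − [v_0,v_4] + [v_0,v_1],
  ∂[v_0,v_1,v_3] = [v_1,v_3] − [v_0,v_3] + [v_0,v_1].
This gives a 9×6 integer matrix of rank 5; reducing to Smith normal form yields diagonal entries (1,1,1,1,1).

Now H_k = ker ∂_k / im ∂_{k+1}, so:

  H_2: rank ker ∂_2 − rank ∂_3 = (6 − 5) − 0 = 1, and there is no ∂_3, so H_2 = Z.

(K is a triangulation of the 2-sphere S^2.)

H_2 = Z.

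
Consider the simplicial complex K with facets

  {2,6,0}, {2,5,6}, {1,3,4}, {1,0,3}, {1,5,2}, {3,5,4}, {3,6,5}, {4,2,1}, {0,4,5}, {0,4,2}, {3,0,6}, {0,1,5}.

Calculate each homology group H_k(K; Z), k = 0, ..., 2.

H_0 = Z,  H_1 = Z_2,  H_2 = 0.

Order the vertices as 0 < 1 < 2 < 3 < 4 < 5 < 6. Listing each simplex with vertices in this order, K has dimension 2 with simplices:

  0-simplices (7): [0], [1], [2], [3], [4], [5], [6]
  1-simplices (18): [0,1], [0,2], [0,3], [0,4], [0,5], [0,6], [1,2], [1,3], [1,4], [1,5], [2,4], [2,5], [2,6], [3,4], [3,5], [3,6], [4,5], [5,6]
  2-simplices (12): [0,1,3], [0,1,5], [0,2,4], [0,2,6], [0,3,6], [0,4,5], [1,2,4], [1,2,5], [1,3,4], [2,5,6], [3,4,5], [3,5,6]

giving chain groups C_0 ≅ Z^7, C_1 ≅ Z^18, C_2 ≅ Z^12.

The boundary map ∂_1: C_1 → C_0 sends each edge [p,q] (with p < q) to q − p. For instance
  ∂[2,4] = [4] − [2].
The 7×18 boundary matrix has rank 6 and Smith normal form diag(1,1,1,1,1,1).

The boundary map ∂_2: C_2 → C_1 maps a triangle to the signed sum of its edges. For instance
  ∂[0,2,4] = [2,4] − [0,4] + [0,2],
  ∂[0,2,6] = [2,6] − [0,6] + [0,2].
The resulting 18×12 matrix has rank 12, and its Smith normal form has invariant factors (1,1,1,1,1,1,1,1,1,1,1,2).

Computing H_k = (kernel of ∂_k) / (image of ∂_{k+1}):

  H_0: rank C_0 − rank ∂_1 = 7 − 6 = 1, and the invariant factors of ∂_1 are all 1, so H_0 = Z.
  H_1: rank ker ∂_1 − rank ∂_2 = (18 − 6) − 12 = 0, and ∂_2 has invariant factor 2 > 1, so H_1 = Z_2.
  H_2: rank ker ∂_2 − rank ∂_3 = (12 − 12) − 0 = 0, and there is no ∂_3, so H_2 = 0.

As a check, the Euler characteristic is 7 − 18 + 12 = 1, which agrees with 1 − 0 + 0 = 1.
(K is a triangulation of the real projective plane RP^2.)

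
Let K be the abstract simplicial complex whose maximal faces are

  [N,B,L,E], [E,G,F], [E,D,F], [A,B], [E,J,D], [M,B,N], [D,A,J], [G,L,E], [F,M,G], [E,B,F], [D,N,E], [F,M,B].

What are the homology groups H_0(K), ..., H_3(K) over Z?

We work with the vertex ordering A < B < D < E < F < G < J < L < M < N. The simplices of K, each written with vertices in increasing order, are:

  0-simplices (10): A, B, D, E, F, G, J, L, M, N
  1-simplices (23): AB, AD, AJ, BE, BF, BL, BM, BN, DE, DF, DJ, DN, EF, EG, EJ, EL, EN, FG, FM, GL, GM, LN, MN
  2-simplices (14): ADJ, BEF, BEL, BEN, BFM, BLN, BMN, DEF, DEJ, DEN, EFG, EGL, ELN, FGM
  3-simplices (1): BELN

giving chain groups C_0 ≅ Z^10, C_1 ≅ Z^23, C_2 ≅ Z^14, C_3 ≅ Z^1.

∂_1: C_1 → C_0 maps an edge to its endpoints' difference, ∂[p,q] = q − p. For instance
  ∂BN = N − B.
This gives a 10×23 integer matrix of rank 9; reducing to Smith normal form yields diagonal entries (1,1,1,1,1,1,1,1,1).

The boundary map ∂_2: C_2 → C_1 sends each 2-simplex [p,q,r] to [q,r] − [p,r] + [p,q]. For instance
  ∂BLN = LN − BN + BL,
  ∂BEL = EL − BL + BE.
As a 23×14 matrix over Z this has rank 13, with invariant factors (1,1,1,1,1,1,1,1,1,1,1,1,1).

∂_3: C_3 → C_2 sends each 3-simplex σ to the alternating sum Σ_i (−1)^i (σ with its i-th vertex removed). For instance
  ∂BELN = ELN − BLN + BEN − BEL.
This gives a 14×1 integer matrix of rank 1; reducing to Smith normal form yields diagonal entries (1).

Computing H_k = (kernel of ∂_k) / (image of ∂_{k+1}):

  H_0: rank C_0 − rank ∂_1 = 10 − 9 = 1, and the invariant factors of ∂_1 are all 1, so H_0 ≅ Z.
  H_1: rank ker ∂_1 − rank ∂_2 = (23 − 9) − 13 = 1, and the invariant factors of ∂_2 are all 1, so H_1 ≅ Z.
  H_2: rank ker ∂_2 − rank ∂_3 = (14 − 13) − 1 = 0, and the invariant factors of ∂_3 are all 1, so H_2 ≅ 0.
  H_3: rank ker ∂_3 − rank ∂_4 = (1 − 1) − 0 = 0, and there is no ∂_4, so H_3 ≅ 0.

H_0 ≅ Z,  H_1 ≅ Z,  H_2 = 0,  H_3 = 0.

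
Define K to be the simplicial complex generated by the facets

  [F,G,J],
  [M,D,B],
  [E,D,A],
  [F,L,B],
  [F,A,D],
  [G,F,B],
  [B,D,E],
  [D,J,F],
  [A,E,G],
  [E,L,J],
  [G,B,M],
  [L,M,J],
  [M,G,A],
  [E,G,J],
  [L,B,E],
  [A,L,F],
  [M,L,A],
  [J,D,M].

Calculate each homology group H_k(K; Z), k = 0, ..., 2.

We work with the vertex ordering A < B < D < E < F < G < J < L < M. The simplices of K, each written with vertices in increasing order, are:

  0-simplices (9): A, B, D, E, F, G, J, L, M
  1-simplices (27): AD, AE, AF, AG, AL, AM, BD, BE, BF, BG, BL, BM, DE, DF, DJ, DM, EG, EJ, EL, FG, FJ, FL, GJ, GM, JL, JM, LM
  2-simplices (18): ADE, ADF, AEG, AFL, AGM, ALM, BDE, BDM, BEL, BFG, BFL, BGM, DFJ, DJM, EGJ, EJL, FGJ, JLM

so the chain groups are C_0 ≅ Z^9, C_1 ≅ Z^27, C_2 ≅ Z^18.

The boundary map ∂_1: C_1 → C_0 maps an edge to its endpoints' difference, ∂[p,q] = q − p. For instance
  ∂AL = L − A.
As a 9×27 matrix over Z this has rank 8, with invariant factors (1,1,1,1,1,1,1,1).

Boundary ∂_2: C_2 → C_1 sends each 2-simplex [p,q,r] to [q,r] − [p,r] + [p,q]. For instance
  ∂ALM = LM − AM + AL,
  ∂EJL = JL − EL + EJ.
As a 27×18 matrix over Z this has rank 17, with invariant factors (1,1,1,1,1,1,1,1,1,1,1,1,1,1,1,1,1).

From H_k ≅ ker(∂_k) / im(∂_{k+1}) we obtain:

  H_0: rank C_0 − rank ∂_1 = 9 − 8 = 1, and the invariant factors of ∂_1 are all 1, so H_0 ≅ Z.
  H_1: rank ker ∂_1 − rank ∂_2 = (27 − 8) − 17 = 2, and the invariant factors of ∂_2 are all 1, so H_1 ≅ Z^2.
  H_2: rank ker ∂_2 − rank ∂_3 = (18 − 17) − 0 = 1, and there is no ∂_3, so H_2 ≅ Z.

H_0 ≅ Z,  H_1 ≅ Z^2,  H_2 ≅ Z.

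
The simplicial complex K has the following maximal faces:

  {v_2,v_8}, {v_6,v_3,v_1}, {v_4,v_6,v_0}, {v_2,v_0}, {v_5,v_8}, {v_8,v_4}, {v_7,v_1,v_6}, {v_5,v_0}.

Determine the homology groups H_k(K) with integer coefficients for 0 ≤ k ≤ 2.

H_0 = Z,  H_1 = Z^2,  H_2 = 0.

K has 9 vertices, 13 edges, 3 triangles.
rank ∂_0 = 0, rank ∂_1 = 8 ⇒ b_0 = 9 − 0 − 8 = 1; all invariant factors of ∂_1 are 1 so no torsion. So H_0 ≅ Z.
rank ∂_1 = 8, rank ∂_2 = 3 ⇒ b_1 = 13 − 8 − 3 = 2; all invariant factors of ∂_2 are 1 so no torsion. So H_1 ≅ Z^2.
rank ∂_2 = 3, rank ∂_3 = 0 ⇒ b_2 = 3 − 3 − 0 = 0. So H_2 ≅ 0.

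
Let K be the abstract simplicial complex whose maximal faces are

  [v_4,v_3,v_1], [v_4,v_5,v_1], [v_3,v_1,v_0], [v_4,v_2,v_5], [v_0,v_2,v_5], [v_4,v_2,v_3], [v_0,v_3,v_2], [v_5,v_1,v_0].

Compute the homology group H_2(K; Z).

K has 6 vertices, 12 edges, 8 triangles.
rank ∂_2 = 7, rank ∂_3 = 0 ⇒ b_2 = 8 − 7 − 0 = 1. So H_2 = Z.

H_2 = Z.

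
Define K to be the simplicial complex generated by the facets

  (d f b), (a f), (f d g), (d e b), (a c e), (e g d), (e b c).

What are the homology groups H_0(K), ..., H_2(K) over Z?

H_0 = Z,  H_1 = Z,  H_2 = 0.

Take the total order a < b < c < d < e < f < g on the vertex set. Then K (dimension 2) consists of the simplices:

  0-simplices (7): a, b, c, d, e, f, g
  1-simplices (13): ac, ae, af, bc, bd, be, bf, ce, de, df, dg, eg, fg
  2-simplices (6): ace, bce, bde, bdf, deg, dfg

Hence C_0 ≅ Z^7, C_1 ≅ Z^13, C_2 ≅ Z^6.

The boundary map ∂_1: C_1 → C_0 is given by ∂[p,q] = [q] − [p]. For instance
  ∂bf = f − b.
As a 7×13 matrix over Z this has rank 6, with invariant factors (1,1,1,1,1,1).

∂_2: C_2 → C_1 acts by ∂[p,q,r] = [q,r] − [p,r] + [p,q]. For instance
  ∂deg = eg − dg + de,
  ∂bde = de − be + bd.
The resulting 13×6 matrix has rank 6, and its Smith normal form has invariant factors (1,1,1,1,1,1).

Reading off H_k = ker ∂_k / im ∂_{k+1}:

  H_0: rank C_0 − rank ∂_1 = 7 − 6 = 1, and the invariant factors of ∂_1 are all 1, so H_0 = Z.
  H_1: rank ker ∂_1 − rank ∂_2 = (13 − 6) − 6 = 1, and the invariant factors of ∂_2 are all 1, so H_1 = Z.
  H_2: rank ker ∂_2 − rank ∂_3 = (6 − 6) − 0 = 0, and there is no ∂_3, so H_2 = 0.

As a check, the Euler characteristic is 7 − 13 + 6 = 0, which agrees with 1 − 1 + 0 = 0.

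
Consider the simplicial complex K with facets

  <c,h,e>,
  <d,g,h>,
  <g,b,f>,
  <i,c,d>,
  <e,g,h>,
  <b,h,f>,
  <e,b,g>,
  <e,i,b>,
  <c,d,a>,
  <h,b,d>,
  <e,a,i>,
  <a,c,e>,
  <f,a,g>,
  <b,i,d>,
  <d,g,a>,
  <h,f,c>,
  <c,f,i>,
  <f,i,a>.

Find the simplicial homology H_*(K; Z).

Order the vertices as a < b < c < d < e < f < g < h < i. Listing each simplex with vertices in this order, K has dimension 2 with simplices:

  0-simplices (9): a, b, c, d, e, f, g, h, i
  1-simplices (27): ac, ad, ae, af, ag, ai, bd, be, bf, bg, bh, bi, cd, ce, cf, ch, ci, dg, dh, di, eg, eh, ei, fg, fh, fi, gh
  2-simplices (18): acd, ace, adg, aei, afg, afi, bdh, bdi, beg, bei, bfg, bfh, cdi, ceh, cfh, cfi, dgh, egh

so the chain groups are C_0 ≅ Z^9, C_1 ≅ Z^27, C_2 ≅ Z^18.

∂_1: C_1 → C_0 sends each edge [p,q] (with p < q) to q − p. For instance
  ∂eg = g − e.
The resulting 9×27 matrix has rank 8, and its Smith normal form has invariant factors (1,1,1,1,1,1,1,1).

Boundary ∂_2: C_2 → C_1 acts by ∂[p,q,r] = [q,r] − [p,r] + [p,q]. For instance
  ∂dgh = gh − dh + dg,
  ∂beg = eg − bg + be.
The resulting 27×18 matrix has rank 18, and its Smith normal form has invariant factors (1,1,1,1,1,1,1,1,1,1,1,1,1,1,1,1,1,2).

Reading off H_k = ker ∂_k / im ∂_{k+1}:

  H_0: rank C_0 − rank ∂_1 = 9 − 8 = 1, and the invariant factors of ∂_1 are all 1, so H_0 ≅ Z.
  H_1: rank ker ∂_1 − rank ∂_2 = (27 − 8) − 18 = 1, and ∂_2 has invariant factor 2 > 1, so H_1 ≅ Z ⊕ Z/2.
  H_2: rank ker ∂_2 − rank ∂_3 = (18 − 18) − 0 = 0, and there is no ∂_3, so H_2 ≅ 0.

As a check, the Euler characteristic is 9 − 27 + 18 = 0, which agrees with 1 − 1 + 0 = 0.
(K is a triangulation of the Klein bottle.)

H_0 ≅ Z,  H_1 ≅ Z ⊕ Z/2,  H_2 = 0.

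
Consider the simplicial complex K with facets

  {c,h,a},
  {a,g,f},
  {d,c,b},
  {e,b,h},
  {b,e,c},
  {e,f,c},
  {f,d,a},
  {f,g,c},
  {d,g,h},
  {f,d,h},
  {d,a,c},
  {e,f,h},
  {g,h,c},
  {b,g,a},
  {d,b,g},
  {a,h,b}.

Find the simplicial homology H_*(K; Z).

Take the total order a < b < c < d < e < f < g < h on the vertex set. Then K (dimension 2) consists of the simplices:

  0-simplices (8): a, b, c, d, e, f, g, h
  1-simplices (24): ab, ac, ad, af, ag, ah, bc, bd, be, bg, bh, cd, ce, cf, cg, ch, df, dg, dh, ef, eh, fg, fh, gh
  2-simplices (16): abg, abh, acd, ach, adf, afg, bcd, bce, bdg, beh, cef, cfg, cgh, dfh, dgh, efh

so the chain groups are C_0 ≅ Z^8, C_1 ≅ Z^24, C_2 ≅ Z^16.

∂_1: C_1 → C_0 maps an edge to its endpoints' difference, ∂[p,q] = q − p. For instance
  ∂fg = g − f.
This gives a 8×24 integer matrix of rank 7; reducing to Smith normal form yields diagonal entries (1,1,1,1,1,1,1).

The boundary map ∂_2: C_2 → C_1 sends each 2-simplex [p,q,r] to [q,r] − [p,r] + [p,q]. For instance
  ∂abh = bh − ah + ab,
  ∂cgh = gh − ch + cg.
This gives a 24×16 integer matrix of rank 15; reducing to Smith normal form yields diagonal entries (1,1,1,1,1,1,1,1,1,1,1,1,1,1,1).

Reading off H_k = ker ∂_k / im ∂_{k+1}:

  H_0: rank C_0 − rank ∂_1 = 8 − 7 = 1, and the invariant factors of ∂_1 are all 1, so H_0 ≅ Z.
  H_1: rank ker ∂_1 − rank ∂_2 = (24 − 7) − 15 = 2, and the invariant factors of ∂_2 are all 1, so H_1 ≅ Z^2.
  H_2: rank ker ∂_2 − rank ∂_3 = (16 − 15) − 0 = 1, and there is no ∂_3, so H_2 ≅ Z.

(K is a triangulation of the torus T^2.)

H_0 = Z,  H_1 = Z^2,  H_2 = Z.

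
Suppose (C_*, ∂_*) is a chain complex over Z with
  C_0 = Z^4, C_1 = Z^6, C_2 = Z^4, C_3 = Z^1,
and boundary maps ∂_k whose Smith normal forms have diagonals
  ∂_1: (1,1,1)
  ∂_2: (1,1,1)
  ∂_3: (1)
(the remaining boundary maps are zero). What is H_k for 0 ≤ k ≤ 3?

H_0 = Z,  H_1 = 0,  H_2 = 0,  H_3 = 0.

H_0: b_0 = 4 − 0 − 3 = 1; torsion from ∂_1 factors > 1: none. So H_0 = Z.
H_1: b_1 = 6 − 3 − 3 = 0; torsion from ∂_2 factors > 1: none. So H_1 = 0.
H_2: b_2 = 4 − 3 − 1 = 0; torsion from ∂_3 factors > 1: none. So H_2 = 0.
H_3: b_3 = 1 − 1 − 0 = 0; torsion from ∂_4 factors > 1: none. So H_3 = 0.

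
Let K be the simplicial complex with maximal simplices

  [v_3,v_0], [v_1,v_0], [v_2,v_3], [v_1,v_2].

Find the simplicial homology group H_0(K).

H_0 = Z.

Fix the vertex order v_0 < v_1 < v_2 < v_3 and write every simplex with vertices in increasing order. Then dim K = 1 and the simplices of K are:

  0-simplices (4): [v_0], [v_1], [v_2], [v_3]
  1-simplices (4): [v_0,v_1], [v_0,v_3], [v_1,v_2], [v_2,v_3]

so the chain groups are C_0 ≅ Z^4, C_1 ≅ Z^4.

∂_1: C_1 → C_0 sends each edge [p,q] (with p < q) to q − p. For instance
  ∂[v_0,v_3] = [v_3] − [v_0].
As a 4×4 matrix over Z this has rank 3, with invariant factors (1,1,1).

Computing H_k = (kernel of ∂_k) / (image of ∂_{k+1}):

  H_0: rank C_0 − rank ∂_1 = 4 − 3 = 1, and the invariant factors of ∂_1 are all 1, so H_0 = Z.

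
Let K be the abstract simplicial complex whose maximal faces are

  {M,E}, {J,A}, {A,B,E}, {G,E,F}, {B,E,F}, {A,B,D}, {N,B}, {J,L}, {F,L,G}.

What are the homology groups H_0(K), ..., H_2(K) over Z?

Order the vertices as A < B < D < E < F < G < J < L < M < N. Listing each simplex with vertices in this order, K has dimension 2 with simplices:

  0-simplices (10): A, B, D, E, F, G, J, L, M, N
  1-simplices (15): AB, AD, AE, AJ, BD, BE, BF, BN, EF, EG, EM, FG, FL, GL, JL
  2-simplices (5): ABD, ABE, BEF, EFG, FGL

so the chain groups are C_0 ≅ Z^10, C_1 ≅ Z^15, C_2 ≅ Z^5.

Boundary ∂_1: C_1 → C_0 sends each edge [p,q] (with p < q) to q − p.
This gives a 10×15 integer matrix of rank 9; reducing to Smith normal form yields diagonal entries (1,1,1,1,1,1,1,1,1).

∂_2: C_2 → C_1 maps a triangle to the signed sum of its edges. For instance
  ∂BEF = EF − BF + BE,
  ∂ABD = BD − AD + AB.
As a 15×5 matrix over Z this has rank 5, with invariant factors (1,1,1,1,1).

From H_k ≅ ker(∂_k) / im(∂_{k+1}) we obtain:

  H_0: rank C_0 − rank ∂_1 = 10 − 9 = 1, and the invariant factors of ∂_1 are all 1, so H_0 = Z.
  H_1: rank ker ∂_1 − rank ∂_2 = (15 − 9) − 5 = 1, and the invariant factors of ∂_2 are all 1, so H_1 = Z.
  H_2: rank ker ∂_2 − rank ∂_3 = (5 − 5) − 0 = 0, and there is no ∂_3, so H_2 = 0.

H_0 = Z,  H_1 = Z,  H_2 = 0.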